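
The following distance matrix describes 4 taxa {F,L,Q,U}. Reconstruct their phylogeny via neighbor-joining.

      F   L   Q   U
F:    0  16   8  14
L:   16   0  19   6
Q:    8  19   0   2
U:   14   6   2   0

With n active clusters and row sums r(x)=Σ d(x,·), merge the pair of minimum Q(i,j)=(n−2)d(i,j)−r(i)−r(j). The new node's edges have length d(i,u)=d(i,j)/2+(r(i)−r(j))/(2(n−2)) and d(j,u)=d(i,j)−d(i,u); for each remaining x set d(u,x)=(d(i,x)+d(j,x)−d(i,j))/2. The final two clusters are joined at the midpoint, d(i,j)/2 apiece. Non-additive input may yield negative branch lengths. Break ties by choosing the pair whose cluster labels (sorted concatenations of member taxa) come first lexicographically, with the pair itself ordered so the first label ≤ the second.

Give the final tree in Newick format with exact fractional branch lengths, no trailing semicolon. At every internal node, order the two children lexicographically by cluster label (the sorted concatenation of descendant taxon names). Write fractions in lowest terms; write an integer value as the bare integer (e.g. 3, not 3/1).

(((F:25/4,Q:7/4):23/4,L:31/4):-7/8,U:-7/8)

iteration 1: select F,Q (d=8, Q=-51); attach at lengths (25/4, 7/4); label the merged cluster FQ
  updated: d(FQ,L)=27/2, d(FQ,U)=4
iteration 2: select FQ,L (d=27/2, Q=-47/2); attach at lengths (23/4, 31/4); label the merged cluster FLQ
  updated: d(FLQ,U)=-7/4
iteration 3: select FLQ,U (d=-7/4); attach at lengths (-7/8, -7/8); label the merged cluster FLQU
final tree: (((F:25/4,Q:7/4):23/4,L:31/4):-7/8,U:-7/8)
total length: 79/4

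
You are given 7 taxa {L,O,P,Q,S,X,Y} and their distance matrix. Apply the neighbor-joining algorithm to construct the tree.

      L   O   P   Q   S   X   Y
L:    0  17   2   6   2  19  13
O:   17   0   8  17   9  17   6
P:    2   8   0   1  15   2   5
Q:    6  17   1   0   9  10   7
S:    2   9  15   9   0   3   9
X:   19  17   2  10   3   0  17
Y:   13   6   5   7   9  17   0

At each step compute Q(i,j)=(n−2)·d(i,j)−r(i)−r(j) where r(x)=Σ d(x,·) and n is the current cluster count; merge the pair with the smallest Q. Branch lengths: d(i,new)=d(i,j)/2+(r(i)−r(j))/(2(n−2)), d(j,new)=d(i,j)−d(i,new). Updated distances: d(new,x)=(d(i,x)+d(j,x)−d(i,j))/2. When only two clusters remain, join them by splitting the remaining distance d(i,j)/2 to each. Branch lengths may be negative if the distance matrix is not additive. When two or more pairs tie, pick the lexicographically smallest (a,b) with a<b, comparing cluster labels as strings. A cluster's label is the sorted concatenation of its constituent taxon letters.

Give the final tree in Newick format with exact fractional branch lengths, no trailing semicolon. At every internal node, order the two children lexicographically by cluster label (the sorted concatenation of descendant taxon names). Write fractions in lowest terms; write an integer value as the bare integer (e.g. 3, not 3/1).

step 1: merge (O,Y) at d=6, Q=-101; branch lengths O→47/10, Y→13/10; new cluster OY
  updated: d(L,OY)=12, d(OY,P)=7/2, d(OY,Q)=9, d(OY,S)=6, d(OY,X)=14
step 2: merge (S,X) at d=3, Q=-71; branch lengths S→-1/8, X→25/8; new cluster SX
  updated: d(L,SX)=9, d(OY,SX)=17/2, d(P,SX)=7, d(Q,SX)=8
step 3: merge (OY,SX) at d=17/2, Q=-40; branch lengths OY→13/3, SX→25/6; new cluster OSXY
  updated: d(L,OSXY)=25/4, d(OSXY,P)=1, d(OSXY,Q)=17/4
step 4: merge (L,P) at d=2, Q=-57/4; branch lengths L→57/16, P→-25/16; new cluster LP
  updated: d(LP,OSXY)=21/8, d(LP,Q)=5/2
step 5: merge (LP,OSXY) at d=21/8, Q=-75/8; branch lengths LP→7/16, OSXY→35/16; new cluster LOPSXY
  updated: d(LOPSXY,Q)=33/16
step 6: merge (LOPSXY,Q) at d=33/16; branch lengths LOPSXY→33/32, Q→33/32; new cluster LOPQSXY
final tree: (((L:57/16,P:-25/16):7/16,((O:47/10,Y:13/10):13/3,(S:-1/8,X:25/8):25/6):35/16):33/32,Q:33/32)
total length: 387/16

(((L:57/16,P:-25/16):7/16,((O:47/10,Y:13/10):13/3,(S:-1/8,X:25/8):25/6):35/16):33/32,Q:33/32)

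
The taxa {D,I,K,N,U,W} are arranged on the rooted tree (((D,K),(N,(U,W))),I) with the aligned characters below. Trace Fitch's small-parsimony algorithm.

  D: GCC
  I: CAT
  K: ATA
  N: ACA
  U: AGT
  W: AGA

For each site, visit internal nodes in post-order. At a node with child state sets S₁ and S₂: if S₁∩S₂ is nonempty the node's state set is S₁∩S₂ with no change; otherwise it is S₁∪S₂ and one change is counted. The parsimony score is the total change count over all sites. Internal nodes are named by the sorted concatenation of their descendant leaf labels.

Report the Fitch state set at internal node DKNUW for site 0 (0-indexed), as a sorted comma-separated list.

A

site 0, node DK: D={G} ∪ K={A} → {A,G} (+1)
site 0, node UW: U={A} ∩ W={A} → {A} (+0)
site 0, node NUW: N={A} ∩ UW={A} → {A} (+0)
site 0, node DKNUW: DK={A,G} ∩ NUW={A} → {A} (+0)
site 0, node DIKNUW: DKNUW={A} ∪ I={C} → {A,C} (+1)
site 1, node DK: D={C} ∪ K={T} → {C,T} (+1)
site 1, node UW: U={G} ∩ W={G} → {G} (+0)
site 1, node NUW: N={C} ∪ UW={G} → {C,G} (+1)
site 1, node DKNUW: DK={C,T} ∩ NUW={C,G} → {C} (+0)
site 1, node DIKNUW: DKNUW={C} ∪ I={A} → {A,C} (+1)
site 2, node DK: D={C} ∪ K={A} → {A,C} (+1)
site 2, node UW: U={T} ∪ W={A} → {A,T} (+1)
site 2, node NUW: N={A} ∩ UW={A,T} → {A} (+0)
site 2, node DKNUW: DK={A,C} ∩ NUW={A} → {A} (+0)
site 2, node DIKNUW: DKNUW={A} ∪ I={T} → {A,T} (+1)
per-site changes: [2, 3, 3]; total = 8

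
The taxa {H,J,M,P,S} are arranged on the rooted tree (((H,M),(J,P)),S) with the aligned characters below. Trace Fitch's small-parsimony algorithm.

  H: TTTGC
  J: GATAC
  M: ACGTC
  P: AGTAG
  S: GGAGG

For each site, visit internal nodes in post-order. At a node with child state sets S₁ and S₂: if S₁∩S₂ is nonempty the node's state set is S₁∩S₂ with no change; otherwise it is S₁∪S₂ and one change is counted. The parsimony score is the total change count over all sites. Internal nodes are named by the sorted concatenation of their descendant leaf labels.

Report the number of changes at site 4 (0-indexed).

[col 0] HM: children H:{T}, M:{A} ∪→ {A,T}; cost 1
[col 0] JP: children J:{G}, P:{A} ∪→ {A,G}; cost 1
[col 0] HJMP: children HM:{A,T}, JP:{A,G} ∩→ {A}; cost 0
[col 0] HJMPS: children HJMP:{A}, S:{G} ∪→ {A,G}; cost 1
[col 1] HM: children H:{T}, M:{C} ∪→ {C,T}; cost 1
[col 1] JP: children J:{A}, P:{G} ∪→ {A,G}; cost 1
[col 1] HJMP: children HM:{C,T}, JP:{A,G} ∪→ {A,C,G,T}; cost 1
[col 1] HJMPS: children HJMP:{A,C,G,T}, S:{G} ∩→ {G}; cost 0
[col 2] HM: children H:{T}, M:{G} ∪→ {G,T}; cost 1
[col 2] JP: children J:{T}, P:{T} ∩→ {T}; cost 0
[col 2] HJMP: children HM:{G,T}, JP:{T} ∩→ {T}; cost 0
[col 2] HJMPS: children HJMP:{T}, S:{A} ∪→ {A,T}; cost 1
[col 3] HM: children H:{G}, M:{T} ∪→ {G,T}; cost 1
[col 3] JP: children J:{A}, P:{A} ∩→ {A}; cost 0
[col 3] HJMP: children HM:{G,T}, JP:{A} ∪→ {A,G,T}; cost 1
[col 3] HJMPS: children HJMP:{A,G,T}, S:{G} ∩→ {G}; cost 0
[col 4] HM: children H:{C}, M:{C} ∩→ {C}; cost 0
[col 4] JP: children J:{C}, P:{G} ∪→ {C,G}; cost 1
[col 4] HJMP: children HM:{C}, JP:{C,G} ∩→ {C}; cost 0
[col 4] HJMPS: children HJMP:{C}, S:{G} ∪→ {C,G}; cost 1
per-site changes: [3, 3, 2, 2, 2]; total = 12

2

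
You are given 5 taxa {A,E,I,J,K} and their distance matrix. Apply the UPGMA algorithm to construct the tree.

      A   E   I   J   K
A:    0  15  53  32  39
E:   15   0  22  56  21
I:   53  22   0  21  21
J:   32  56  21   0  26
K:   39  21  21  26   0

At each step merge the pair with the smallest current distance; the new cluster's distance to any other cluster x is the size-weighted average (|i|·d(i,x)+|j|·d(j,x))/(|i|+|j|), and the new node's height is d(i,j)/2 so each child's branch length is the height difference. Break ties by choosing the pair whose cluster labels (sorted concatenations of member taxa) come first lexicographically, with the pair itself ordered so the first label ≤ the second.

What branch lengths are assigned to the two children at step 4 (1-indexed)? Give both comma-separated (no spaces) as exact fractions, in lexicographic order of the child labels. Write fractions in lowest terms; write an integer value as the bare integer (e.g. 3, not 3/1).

iteration 1: select A,E (d=15); attach at lengths (15/2, 15/2); label the merged cluster AE
  updated: d(AE,I)=75/2, d(AE,J)=44, d(AE,K)=30
iteration 2: select I,J (d=21); attach at lengths (21/2, 21/2); label the merged cluster IJ
  updated: d(AE,IJ)=163/4, d(IJ,K)=47/2
iteration 3: select IJ,K (d=47/2); attach at lengths (5/4, 47/4); label the merged cluster IJK
  updated: d(AE,IJK)=223/6
iteration 4: select AE,IJK (d=223/6); attach at lengths (133/12, 41/6); label the merged cluster AEIJK
final tree: ((A:15/2,E:15/2):133/12,((I:21/2,J:21/2):5/4,K:47/4):41/6)
total length: 803/12

133/12,41/6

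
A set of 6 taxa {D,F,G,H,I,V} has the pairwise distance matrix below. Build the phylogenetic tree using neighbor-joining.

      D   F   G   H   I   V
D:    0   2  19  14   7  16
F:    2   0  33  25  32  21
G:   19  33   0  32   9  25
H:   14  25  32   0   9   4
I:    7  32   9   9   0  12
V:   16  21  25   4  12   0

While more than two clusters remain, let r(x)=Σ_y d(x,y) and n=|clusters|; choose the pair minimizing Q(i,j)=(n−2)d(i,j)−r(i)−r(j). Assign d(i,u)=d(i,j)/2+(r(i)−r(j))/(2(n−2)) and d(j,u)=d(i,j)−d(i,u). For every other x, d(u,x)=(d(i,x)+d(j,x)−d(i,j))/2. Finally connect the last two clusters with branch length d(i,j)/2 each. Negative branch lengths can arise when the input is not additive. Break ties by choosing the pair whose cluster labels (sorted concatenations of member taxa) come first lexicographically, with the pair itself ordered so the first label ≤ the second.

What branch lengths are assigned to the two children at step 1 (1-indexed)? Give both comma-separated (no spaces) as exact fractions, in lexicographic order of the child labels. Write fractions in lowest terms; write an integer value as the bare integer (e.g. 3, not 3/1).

iteration 1: select D,F (d=2, Q=-163); attach at lengths (-47/8, 63/8); label the merged cluster DF
  updated: d(DF,G)=25, d(DF,H)=37/2, d(DF,I)=37/2, d(DF,V)=35/2
iteration 2: select G,I (d=9, Q=-225/2); attach at lengths (139/12, -31/12); label the merged cluster GI
  updated: d(DF,GI)=69/4, d(GI,H)=16, d(GI,V)=14
iteration 3: select DF,GI (d=69/4, Q=-66); attach at lengths (81/8, 57/8); label the merged cluster DFGI
  updated: d(DFGI,H)=69/8, d(DFGI,V)=57/8
iteration 4: select DFGI,H (d=69/8, Q=-79/4); attach at lengths (47/8, 11/4); label the merged cluster DFGHI
  updated: d(DFGHI,V)=5/4
iteration 5: select DFGHI,V (d=5/4); attach at lengths (5/8, 5/8); label the merged cluster DFGHIV
final tree: ((((D:-47/8,F:63/8):81/8,(G:139/12,I:-31/12):57/8):47/8,H:11/4):5/8,V:5/8)
total length: 305/8

-47/8,63/8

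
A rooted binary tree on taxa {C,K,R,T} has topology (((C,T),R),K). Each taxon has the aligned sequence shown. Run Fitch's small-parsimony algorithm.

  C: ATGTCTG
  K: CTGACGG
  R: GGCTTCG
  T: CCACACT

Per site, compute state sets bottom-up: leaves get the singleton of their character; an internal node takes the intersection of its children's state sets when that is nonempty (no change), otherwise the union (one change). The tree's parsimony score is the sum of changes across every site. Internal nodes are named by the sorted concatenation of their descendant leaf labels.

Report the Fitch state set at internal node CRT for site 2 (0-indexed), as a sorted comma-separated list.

A,C,G

CT@0: {A} ∪ {C} = {A,C} (union, +1)
CRT@0: {A,C} ∪ {G} = {A,C,G} (union, +1)
CKRT@0: {A,C,G} ∩ {C} = {C} (intersection, +0)
CT@1: {T} ∪ {C} = {C,T} (union, +1)
CRT@1: {C,T} ∪ {G} = {C,G,T} (union, +1)
CKRT@1: {C,G,T} ∩ {T} = {T} (intersection, +0)
CT@2: {G} ∪ {A} = {A,G} (union, +1)
CRT@2: {A,G} ∪ {C} = {A,C,G} (union, +1)
CKRT@2: {A,C,G} ∩ {G} = {G} (intersection, +0)
CT@3: {T} ∪ {C} = {C,T} (union, +1)
CRT@3: {C,T} ∩ {T} = {T} (intersection, +0)
CKRT@3: {T} ∪ {A} = {A,T} (union, +1)
CT@4: {C} ∪ {A} = {A,C} (union, +1)
CRT@4: {A,C} ∪ {T} = {A,C,T} (union, +1)
CKRT@4: {A,C,T} ∩ {C} = {C} (intersection, +0)
CT@5: {T} ∪ {C} = {C,T} (union, +1)
CRT@5: {C,T} ∩ {C} = {C} (intersection, +0)
CKRT@5: {C} ∪ {G} = {C,G} (union, +1)
CT@6: {G} ∪ {T} = {G,T} (union, +1)
CRT@6: {G,T} ∩ {G} = {G} (intersection, +0)
CKRT@6: {G} ∩ {G} = {G} (intersection, +0)
per-site changes: [2, 2, 2, 2, 2, 2, 1]; total = 13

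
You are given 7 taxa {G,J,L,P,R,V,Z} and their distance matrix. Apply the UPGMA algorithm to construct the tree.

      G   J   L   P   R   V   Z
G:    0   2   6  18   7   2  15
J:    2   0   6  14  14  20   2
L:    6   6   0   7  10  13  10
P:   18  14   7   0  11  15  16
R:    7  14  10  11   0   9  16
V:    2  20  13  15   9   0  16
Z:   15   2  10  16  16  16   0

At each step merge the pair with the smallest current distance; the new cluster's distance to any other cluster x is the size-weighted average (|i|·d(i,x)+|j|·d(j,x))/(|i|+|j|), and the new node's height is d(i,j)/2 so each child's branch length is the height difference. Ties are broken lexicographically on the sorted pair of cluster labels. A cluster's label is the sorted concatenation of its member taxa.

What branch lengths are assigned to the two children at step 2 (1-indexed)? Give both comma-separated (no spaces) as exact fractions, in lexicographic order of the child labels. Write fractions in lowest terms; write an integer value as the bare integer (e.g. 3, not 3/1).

iteration 1: select G,J (d=2); attach at lengths (1, 1); label the merged cluster GJ
  updated: d(GJ,L)=6, d(GJ,P)=16, d(GJ,R)=21/2, d(GJ,V)=11, d(GJ,Z)=17/2
iteration 2: select GJ,L (d=6); attach at lengths (2, 3); label the merged cluster GJL
  updated: d(GJL,P)=13, d(GJL,R)=31/3, d(GJL,V)=35/3, d(GJL,Z)=9
iteration 3: select GJL,Z (d=9); attach at lengths (3/2, 9/2); label the merged cluster GJLZ
  updated: d(GJLZ,P)=55/4, d(GJLZ,R)=47/4, d(GJLZ,V)=51/4
iteration 4: select R,V (d=9); attach at lengths (9/2, 9/2); label the merged cluster RV
  updated: d(GJLZ,RV)=49/4, d(P,RV)=13
iteration 5: select GJLZ,RV (d=49/4); attach at lengths (13/8, 13/8); label the merged cluster GJLRVZ
  updated: d(GJLRVZ,P)=27/2
iteration 6: select GJLRVZ,P (d=27/2); attach at lengths (5/8, 27/4); label the merged cluster GJLPRVZ
final tree: (((((G:1,J:1):2,L:3):3/2,Z:9/2):13/8,(R:9/2,V:9/2):13/8):5/8,P:27/4)
total length: 261/8

2,3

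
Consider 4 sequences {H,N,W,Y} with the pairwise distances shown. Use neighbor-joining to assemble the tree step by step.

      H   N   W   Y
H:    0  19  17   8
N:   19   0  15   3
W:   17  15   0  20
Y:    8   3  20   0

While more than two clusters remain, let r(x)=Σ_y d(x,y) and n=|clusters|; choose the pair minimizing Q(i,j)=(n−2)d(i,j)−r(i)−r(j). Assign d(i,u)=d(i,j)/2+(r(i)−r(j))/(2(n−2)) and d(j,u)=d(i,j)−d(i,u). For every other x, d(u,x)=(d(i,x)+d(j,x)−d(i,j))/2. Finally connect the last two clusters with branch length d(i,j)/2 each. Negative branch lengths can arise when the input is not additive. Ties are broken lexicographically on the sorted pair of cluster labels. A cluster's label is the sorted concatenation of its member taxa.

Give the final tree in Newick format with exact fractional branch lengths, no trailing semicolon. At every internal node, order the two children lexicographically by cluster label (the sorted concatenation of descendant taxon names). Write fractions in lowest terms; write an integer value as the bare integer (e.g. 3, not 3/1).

step 1: merge (H,W) at d=17, Q=-62; branch lengths H→13/2, W→21/2; new cluster HW
  updated: d(HW,N)=17/2, d(HW,Y)=11/2
step 2: merge (HW,N) at d=17/2, Q=-17; branch lengths HW→11/2, N→3; new cluster HNW
  updated: d(HNW,Y)=0
step 3: merge (HNW,Y) at d=0; branch lengths HNW→0, Y→0; new cluster HNWY
final tree: (((H:13/2,W:21/2):11/2,N:3):0,Y:0)
total length: 51/2

(((H:13/2,W:21/2):11/2,N:3):0,Y:0)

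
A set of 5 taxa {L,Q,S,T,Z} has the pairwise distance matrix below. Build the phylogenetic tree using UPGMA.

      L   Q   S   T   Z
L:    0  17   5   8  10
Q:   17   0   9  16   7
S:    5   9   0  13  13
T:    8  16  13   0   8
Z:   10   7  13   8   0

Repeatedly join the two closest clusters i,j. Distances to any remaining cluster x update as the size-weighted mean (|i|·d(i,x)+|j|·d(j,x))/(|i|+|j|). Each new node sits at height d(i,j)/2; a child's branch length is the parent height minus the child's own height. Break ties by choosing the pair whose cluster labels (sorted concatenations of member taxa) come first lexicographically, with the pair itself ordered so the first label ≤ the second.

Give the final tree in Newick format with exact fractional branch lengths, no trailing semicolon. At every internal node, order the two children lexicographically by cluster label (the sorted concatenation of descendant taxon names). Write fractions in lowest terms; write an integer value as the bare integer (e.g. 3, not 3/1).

step 1: merge (L,S) at d=5; branch lengths L→5/2, S→5/2; new cluster LS
  updated: d(LS,Q)=13, d(LS,T)=21/2, d(LS,Z)=23/2
step 2: merge (Q,Z) at d=7; branch lengths Q→7/2, Z→7/2; new cluster QZ
  updated: d(LS,QZ)=49/4, d(QZ,T)=12
step 3: merge (LS,T) at d=21/2; branch lengths LS→11/4, T→21/4; new cluster LST
  updated: d(LST,QZ)=73/6
step 4: merge (LST,QZ) at d=73/6; branch lengths LST→5/6, QZ→31/12; new cluster LQSTZ
final tree: (((L:5/2,S:5/2):11/4,T:21/4):5/6,(Q:7/2,Z:7/2):31/12)
total length: 281/12

(((L:5/2,S:5/2):11/4,T:21/4):5/6,(Q:7/2,Z:7/2):31/12)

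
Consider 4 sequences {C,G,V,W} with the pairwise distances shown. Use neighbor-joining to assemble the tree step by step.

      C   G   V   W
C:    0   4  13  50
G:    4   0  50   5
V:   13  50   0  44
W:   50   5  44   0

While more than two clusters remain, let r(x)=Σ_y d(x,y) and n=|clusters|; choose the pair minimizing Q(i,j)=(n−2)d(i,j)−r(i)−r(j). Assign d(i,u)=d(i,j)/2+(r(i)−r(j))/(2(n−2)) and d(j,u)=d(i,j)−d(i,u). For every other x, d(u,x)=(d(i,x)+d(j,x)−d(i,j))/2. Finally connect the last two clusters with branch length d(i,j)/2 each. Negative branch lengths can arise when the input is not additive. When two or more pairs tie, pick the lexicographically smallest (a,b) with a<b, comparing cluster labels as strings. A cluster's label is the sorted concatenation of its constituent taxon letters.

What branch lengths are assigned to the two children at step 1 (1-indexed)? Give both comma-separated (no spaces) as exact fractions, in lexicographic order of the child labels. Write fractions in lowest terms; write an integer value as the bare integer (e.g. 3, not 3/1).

-7/2,33/2

step 1: merge (C,V) at d=13, Q=-148; branch lengths C→-7/2, V→33/2; new cluster CV
  updated: d(CV,G)=41/2, d(CV,W)=81/2
step 2: merge (CV,G) at d=41/2, Q=-66; branch lengths CV→28, G→-15/2; new cluster CGV
  updated: d(CGV,W)=25/2
step 3: merge (CGV,W) at d=25/2; branch lengths CGV→25/4, W→25/4; new cluster CGVW
final tree: (((C:-7/2,V:33/2):28,G:-15/2):25/4,W:25/4)
total length: 46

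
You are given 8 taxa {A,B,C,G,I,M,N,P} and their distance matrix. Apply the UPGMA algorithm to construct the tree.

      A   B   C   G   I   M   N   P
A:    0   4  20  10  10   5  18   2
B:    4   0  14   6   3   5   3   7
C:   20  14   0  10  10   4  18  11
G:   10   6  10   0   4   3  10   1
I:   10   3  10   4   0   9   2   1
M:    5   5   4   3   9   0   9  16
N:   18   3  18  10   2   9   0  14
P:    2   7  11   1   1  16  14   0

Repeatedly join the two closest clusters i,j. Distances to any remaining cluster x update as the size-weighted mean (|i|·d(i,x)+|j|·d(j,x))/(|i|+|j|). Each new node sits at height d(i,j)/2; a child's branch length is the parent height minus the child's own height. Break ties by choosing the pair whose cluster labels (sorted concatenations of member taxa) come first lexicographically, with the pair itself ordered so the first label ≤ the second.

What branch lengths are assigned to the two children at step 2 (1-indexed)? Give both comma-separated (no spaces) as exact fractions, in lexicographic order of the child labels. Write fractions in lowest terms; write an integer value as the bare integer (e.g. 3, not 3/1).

iteration 1: select G,P (d=1); attach at lengths (1/2, 1/2); label the merged cluster GP
  updated: d(A,GP)=6, d(B,GP)=13/2, d(C,GP)=21/2, d(GP,I)=5/2, d(GP,M)=19/2, d(GP,N)=12
iteration 2: select I,N (d=2); attach at lengths (1, 1); label the merged cluster IN
  updated: d(A,IN)=14, d(B,IN)=3, d(C,IN)=14, d(GP,IN)=29/4, d(IN,M)=9
iteration 3: select B,IN (d=3); attach at lengths (3/2, 1/2); label the merged cluster BIN
  updated: d(A,BIN)=32/3, d(BIN,C)=14, d(BIN,GP)=7, d(BIN,M)=23/3
iteration 4: select C,M (d=4); attach at lengths (2, 2); label the merged cluster CM
  updated: d(A,CM)=25/2, d(BIN,CM)=65/6, d(CM,GP)=10
iteration 5: select A,GP (d=6); attach at lengths (3, 5/2); label the merged cluster AGP
  updated: d(AGP,BIN)=74/9, d(AGP,CM)=65/6
iteration 6: select AGP,BIN (d=74/9); attach at lengths (10/9, 47/18); label the merged cluster ABGINP
  updated: d(ABGINP,CM)=65/6
iteration 7: select ABGINP,CM (d=65/6); attach at lengths (47/36, 41/12); label the merged cluster ABCGIMNP
final tree: (((A:3,(G:1/2,P:1/2):5/2):10/9,(B:3/2,(I:1,N:1):1/2):47/18):47/36,(C:2,M:2):41/12)
total length: 413/18

1,1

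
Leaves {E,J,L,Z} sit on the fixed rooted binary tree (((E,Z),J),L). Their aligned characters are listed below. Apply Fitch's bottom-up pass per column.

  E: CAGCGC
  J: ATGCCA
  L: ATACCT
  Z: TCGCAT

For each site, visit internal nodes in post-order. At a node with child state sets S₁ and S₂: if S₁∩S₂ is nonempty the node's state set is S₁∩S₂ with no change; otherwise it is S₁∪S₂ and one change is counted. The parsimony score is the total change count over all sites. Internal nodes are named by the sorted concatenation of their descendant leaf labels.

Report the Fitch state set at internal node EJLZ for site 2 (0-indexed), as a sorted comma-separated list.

EZ@0: {C} ∪ {T} = {C,T} (union, +1)
EJZ@0: {C,T} ∪ {A} = {A,C,T} (union, +1)
EJLZ@0: {A,C,T} ∩ {A} = {A} (intersection, +0)
EZ@1: {A} ∪ {C} = {A,C} (union, +1)
EJZ@1: {A,C} ∪ {T} = {A,C,T} (union, +1)
EJLZ@1: {A,C,T} ∩ {T} = {T} (intersection, +0)
EZ@2: {G} ∩ {G} = {G} (intersection, +0)
EJZ@2: {G} ∩ {G} = {G} (intersection, +0)
EJLZ@2: {G} ∪ {A} = {A,G} (union, +1)
EZ@3: {C} ∩ {C} = {C} (intersection, +0)
EJZ@3: {C} ∩ {C} = {C} (intersection, +0)
EJLZ@3: {C} ∩ {C} = {C} (intersection, +0)
EZ@4: {G} ∪ {A} = {A,G} (union, +1)
EJZ@4: {A,G} ∪ {C} = {A,C,G} (union, +1)
EJLZ@4: {A,C,G} ∩ {C} = {C} (intersection, +0)
EZ@5: {C} ∪ {T} = {C,T} (union, +1)
EJZ@5: {C,T} ∪ {A} = {A,C,T} (union, +1)
EJLZ@5: {A,C,T} ∩ {T} = {T} (intersection, +0)
per-site changes: [2, 2, 1, 0, 2, 2]; total = 9

A,G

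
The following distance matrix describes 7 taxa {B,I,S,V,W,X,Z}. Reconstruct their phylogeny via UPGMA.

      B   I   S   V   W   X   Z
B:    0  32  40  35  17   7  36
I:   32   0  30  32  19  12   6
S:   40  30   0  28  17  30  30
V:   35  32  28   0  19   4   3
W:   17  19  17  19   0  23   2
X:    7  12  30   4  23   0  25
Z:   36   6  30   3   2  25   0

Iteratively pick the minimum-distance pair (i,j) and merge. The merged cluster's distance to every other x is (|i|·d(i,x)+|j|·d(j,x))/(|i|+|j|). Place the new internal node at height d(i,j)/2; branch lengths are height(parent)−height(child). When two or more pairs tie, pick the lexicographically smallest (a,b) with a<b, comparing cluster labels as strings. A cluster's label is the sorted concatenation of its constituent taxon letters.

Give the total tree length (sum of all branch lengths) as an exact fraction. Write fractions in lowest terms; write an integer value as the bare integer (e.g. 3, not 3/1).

3637/60

step 1: merge (W,Z) at d=2; branch lengths W→1, Z→1; new cluster WZ
  updated: d(B,WZ)=53/2, d(I,WZ)=25/2, d(S,WZ)=47/2, d(V,WZ)=11, d(WZ,X)=24
step 2: merge (V,X) at d=4; branch lengths V→2, X→2; new cluster VX
  updated: d(B,VX)=21, d(I,VX)=22, d(S,VX)=29, d(VX,WZ)=35/2
step 3: merge (I,WZ) at d=25/2; branch lengths I→25/4, WZ→21/4; new cluster IWZ
  updated: d(B,IWZ)=85/3, d(IWZ,S)=77/3, d(IWZ,VX)=19
step 4: merge (IWZ,VX) at d=19; branch lengths IWZ→13/4, VX→15/2; new cluster IVWXZ
  updated: d(B,IVWXZ)=127/5, d(IVWXZ,S)=27
step 5: merge (B,IVWXZ) at d=127/5; branch lengths B→127/10, IVWXZ→16/5; new cluster BIVWXZ
  updated: d(BIVWXZ,S)=175/6
step 6: merge (BIVWXZ,S) at d=175/6; branch lengths BIVWXZ→113/60, S→175/12; new cluster BISVWXZ
final tree: ((B:127/10,((I:25/4,(W:1,Z:1):21/4):13/4,(V:2,X:2):15/2):16/5):113/60,S:175/12)
total length: 3637/60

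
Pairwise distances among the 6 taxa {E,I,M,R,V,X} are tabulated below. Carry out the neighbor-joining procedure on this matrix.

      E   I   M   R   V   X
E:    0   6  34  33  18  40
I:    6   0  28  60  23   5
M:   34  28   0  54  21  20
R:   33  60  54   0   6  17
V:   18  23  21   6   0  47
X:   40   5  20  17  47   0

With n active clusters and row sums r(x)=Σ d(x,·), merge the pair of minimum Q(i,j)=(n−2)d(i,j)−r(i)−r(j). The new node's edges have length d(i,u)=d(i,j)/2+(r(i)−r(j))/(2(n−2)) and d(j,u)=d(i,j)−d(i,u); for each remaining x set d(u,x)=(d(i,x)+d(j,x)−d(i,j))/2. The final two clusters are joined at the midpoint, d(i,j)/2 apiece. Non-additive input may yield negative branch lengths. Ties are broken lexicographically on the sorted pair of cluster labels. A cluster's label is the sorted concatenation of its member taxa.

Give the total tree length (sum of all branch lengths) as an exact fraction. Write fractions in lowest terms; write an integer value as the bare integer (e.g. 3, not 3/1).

1. join R+V (d=6, Q=-261) ⇒ RV; edges |R|=79/8, |V|=-31/8
  updated: d(E,RV)=45/2, d(I,RV)=77/2, d(M,RV)=69/2, d(RV,X)=29
2. join E+I (d=6, Q=-162) ⇒ EI; edges |E|=43/6, |I|=-7/6
  updated: d(EI,M)=28, d(EI,RV)=55/2, d(EI,X)=39/2
3. join EI+RV (d=55/2, Q=-111) ⇒ EIRV; edges |EI|=39/4, |RV|=71/4
  updated: d(EIRV,M)=35/2, d(EIRV,X)=21/2
4. join EIRV+M (d=35/2, Q=-48) ⇒ EIMRV; edges |EIRV|=4, |M|=27/2
  updated: d(EIMRV,X)=13/2
5. join EIMRV+X (d=13/2) ⇒ EIMRVX; edges |EIMRV|=13/4, |X|=13/4
final tree: ((((E:43/6,I:-7/6):39/4,(R:79/8,V:-31/8):71/4):4,M:27/2):13/4,X:13/4)
total length: 127/2

127/2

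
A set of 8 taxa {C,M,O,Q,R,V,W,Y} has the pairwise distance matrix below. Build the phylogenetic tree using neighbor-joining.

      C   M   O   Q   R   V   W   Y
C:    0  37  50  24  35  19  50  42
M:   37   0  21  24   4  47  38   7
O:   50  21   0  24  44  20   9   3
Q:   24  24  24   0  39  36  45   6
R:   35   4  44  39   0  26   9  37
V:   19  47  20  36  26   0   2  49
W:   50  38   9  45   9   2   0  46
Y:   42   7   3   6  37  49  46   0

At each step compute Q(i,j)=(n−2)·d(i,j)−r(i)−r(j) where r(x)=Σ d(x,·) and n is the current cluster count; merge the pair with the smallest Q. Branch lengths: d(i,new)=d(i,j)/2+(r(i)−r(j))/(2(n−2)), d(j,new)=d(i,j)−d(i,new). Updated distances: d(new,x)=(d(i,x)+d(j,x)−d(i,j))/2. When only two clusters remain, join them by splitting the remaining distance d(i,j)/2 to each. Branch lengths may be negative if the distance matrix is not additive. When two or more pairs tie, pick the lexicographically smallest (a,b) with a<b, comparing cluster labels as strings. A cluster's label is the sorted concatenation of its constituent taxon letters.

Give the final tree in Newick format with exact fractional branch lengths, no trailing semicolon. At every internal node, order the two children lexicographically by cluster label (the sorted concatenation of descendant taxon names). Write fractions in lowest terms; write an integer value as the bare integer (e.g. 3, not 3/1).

(((C:355/16,(Q:11/4,Y:13/4):125/16):21/16,(M:-21/10,R:61/10):185/16):167/32,(O:15/8,(V:1,W:1):93/8):167/32)

iteration 1: select V,W (d=2, Q=-386); attach at lengths (1, 1); label the merged cluster VW
  updated: d(C,VW)=67/2, d(M,VW)=83/2, d(O,VW)=27/2, d(Q,VW)=79/2, d(R,VW)=33/2, d(VW,Y)=93/2
iteration 2: select M,R (d=4, Q=-290); attach at lengths (-21/10, 61/10); label the merged cluster MR
  updated: d(C,MR)=34, d(MR,O)=61/2, d(MR,Q)=59/2, d(MR,VW)=27, d(MR,Y)=20
iteration 3: select O,VW (d=27/2, Q=-227); attach at lengths (15/8, 93/8); label the merged cluster OVW
  updated: d(C,OVW)=35, d(MR,OVW)=22, d(OVW,Q)=25, d(OVW,Y)=18
iteration 4: select Q,Y (d=6, Q=-305/2); attach at lengths (11/4, 13/4); label the merged cluster QY
  updated: d(C,QY)=30, d(MR,QY)=87/4, d(OVW,QY)=37/2
iteration 5: select C,QY (d=30, Q=-437/4); attach at lengths (355/16, 125/16); label the merged cluster CQY
  updated: d(CQY,MR)=103/8, d(CQY,OVW)=47/4
iteration 6: select CQY,MR (d=103/8, Q=-373/8); attach at lengths (21/16, 185/16); label the merged cluster CMQRY
  updated: d(CMQRY,OVW)=167/16
iteration 7: select CMQRY,OVW (d=167/16); attach at lengths (167/32, 167/32); label the merged cluster CMOQRVWY
final tree: (((C:355/16,(Q:11/4,Y:13/4):125/16):21/16,(M:-21/10,R:61/10):185/16):167/32,(O:15/8,(V:1,W:1):93/8):167/32)
total length: 1261/16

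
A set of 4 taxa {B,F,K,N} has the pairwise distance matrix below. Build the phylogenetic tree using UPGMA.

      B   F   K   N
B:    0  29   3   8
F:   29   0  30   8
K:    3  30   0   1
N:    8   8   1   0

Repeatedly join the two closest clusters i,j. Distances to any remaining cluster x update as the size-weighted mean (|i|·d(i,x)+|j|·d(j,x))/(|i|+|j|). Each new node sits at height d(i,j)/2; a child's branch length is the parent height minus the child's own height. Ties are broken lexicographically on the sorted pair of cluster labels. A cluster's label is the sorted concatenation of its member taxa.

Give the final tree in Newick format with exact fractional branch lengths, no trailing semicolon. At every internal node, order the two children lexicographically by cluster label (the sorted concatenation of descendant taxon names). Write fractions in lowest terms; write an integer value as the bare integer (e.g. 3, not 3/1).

step 1: merge (K,N) at d=1; branch lengths K→1/2, N→1/2; new cluster KN
  updated: d(B,KN)=11/2, d(F,KN)=19
step 2: merge (B,KN) at d=11/2; branch lengths B→11/4, KN→9/4; new cluster BKN
  updated: d(BKN,F)=67/3
step 3: merge (BKN,F) at d=67/3; branch lengths BKN→101/12, F→67/6; new cluster BFKN
final tree: ((B:11/4,(K:1/2,N:1/2):9/4):101/12,F:67/6)
total length: 307/12

((B:11/4,(K:1/2,N:1/2):9/4):101/12,F:67/6)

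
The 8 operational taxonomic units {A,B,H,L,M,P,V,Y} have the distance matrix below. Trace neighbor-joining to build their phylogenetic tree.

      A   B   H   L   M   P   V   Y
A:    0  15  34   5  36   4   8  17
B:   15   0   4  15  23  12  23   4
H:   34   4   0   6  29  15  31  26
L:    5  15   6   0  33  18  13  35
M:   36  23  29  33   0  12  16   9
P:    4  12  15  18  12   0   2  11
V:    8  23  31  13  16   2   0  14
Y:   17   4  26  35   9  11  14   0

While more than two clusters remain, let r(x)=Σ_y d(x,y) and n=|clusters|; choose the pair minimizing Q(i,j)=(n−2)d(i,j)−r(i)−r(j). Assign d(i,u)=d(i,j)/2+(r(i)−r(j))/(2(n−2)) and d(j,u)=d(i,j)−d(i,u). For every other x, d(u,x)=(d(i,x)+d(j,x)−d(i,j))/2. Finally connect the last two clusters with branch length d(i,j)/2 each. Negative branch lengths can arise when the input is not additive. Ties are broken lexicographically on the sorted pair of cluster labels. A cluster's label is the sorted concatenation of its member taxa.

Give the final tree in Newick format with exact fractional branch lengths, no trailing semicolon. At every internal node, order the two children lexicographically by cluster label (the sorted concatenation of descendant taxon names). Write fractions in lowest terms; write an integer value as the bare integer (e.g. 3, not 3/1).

step 1: merge (H,L) at d=6, Q=-234; branch lengths H→14/3, L→4/3; new cluster HL
  updated: d(A,HL)=33/2, d(B,HL)=13/2, d(HL,M)=28, d(HL,P)=27/2, d(HL,V)=19, d(HL,Y)=55/2
step 2: merge (B,HL) at d=13/2, Q=-162; branch lengths B→1/2, HL→6; new cluster BHL
  updated: d(A,BHL)=25/2, d(BHL,M)=89/4, d(BHL,P)=19/2, d(BHL,V)=71/4, d(BHL,Y)=25/2
step 3: merge (M,Y) at d=9, Q=-491/4; branch lengths M→271/32, Y→17/32; new cluster MY
  updated: d(A,MY)=22, d(BHL,MY)=103/8, d(MY,P)=7, d(MY,V)=21/2
step 4: merge (BHL,MY) at d=103/8, Q=-531/8; branch lengths BHL→311/48, MY→307/48; new cluster BHLMY
  updated: d(A,BHLMY)=173/16, d(BHLMY,P)=29/16, d(BHLMY,V)=123/16
step 5: merge (A,V) at d=8, Q=-49/2; branch lengths A→169/32, V→87/32; new cluster AV
  updated: d(AV,BHLMY)=21/4, d(AV,P)=-1
step 6: merge (AV,BHLMY) at d=21/4, Q=-97/16; branch lengths AV→39/32, BHLMY→129/32; new cluster ABHLMVY
  updated: d(ABHLMVY,P)=-71/32
step 7: merge (ABHLMVY,P) at d=-71/32; branch lengths ABHLMVY→-71/64, P→-71/64; new cluster ABHLMPVY
final tree: (((A:169/32,V:87/32):39/32,((B:1/2,(H:14/3,L:4/3):6):311/48,(M:271/32,Y:17/32):307/48):129/32):-71/64,P:-71/64)
total length: 1453/32

(((A:169/32,V:87/32):39/32,((B:1/2,(H:14/3,L:4/3):6):311/48,(M:271/32,Y:17/32):307/48):129/32):-71/64,P:-71/64)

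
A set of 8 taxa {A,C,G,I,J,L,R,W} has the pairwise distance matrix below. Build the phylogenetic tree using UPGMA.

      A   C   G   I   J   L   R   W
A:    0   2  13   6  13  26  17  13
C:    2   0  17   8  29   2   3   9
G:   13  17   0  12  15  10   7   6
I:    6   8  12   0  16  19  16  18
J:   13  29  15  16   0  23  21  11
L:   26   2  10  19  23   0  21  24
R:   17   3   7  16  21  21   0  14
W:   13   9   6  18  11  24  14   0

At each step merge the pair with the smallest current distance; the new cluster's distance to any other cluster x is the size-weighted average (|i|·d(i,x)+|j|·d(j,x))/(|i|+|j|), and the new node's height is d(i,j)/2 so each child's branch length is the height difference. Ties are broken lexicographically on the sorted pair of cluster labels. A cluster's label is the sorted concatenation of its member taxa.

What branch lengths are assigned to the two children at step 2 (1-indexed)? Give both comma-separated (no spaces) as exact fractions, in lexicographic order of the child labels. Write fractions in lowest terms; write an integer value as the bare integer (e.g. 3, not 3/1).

3,3

iteration 1: select A,C (d=2); attach at lengths (1, 1); label the merged cluster AC
  updated: d(AC,G)=15, d(AC,I)=7, d(AC,J)=21, d(AC,L)=14, d(AC,R)=10, d(AC,W)=11
iteration 2: select G,W (d=6); attach at lengths (3, 3); label the merged cluster GW
  updated: d(AC,GW)=13, d(GW,I)=15, d(GW,J)=13, d(GW,L)=17, d(GW,R)=21/2
iteration 3: select AC,I (d=7); attach at lengths (5/2, 7/2); label the merged cluster ACI
  updated: d(ACI,GW)=41/3, d(ACI,J)=58/3, d(ACI,L)=47/3, d(ACI,R)=12
iteration 4: select GW,R (d=21/2); attach at lengths (9/4, 21/4); label the merged cluster GRW
  updated: d(ACI,GRW)=118/9, d(GRW,J)=47/3, d(GRW,L)=55/3
iteration 5: select ACI,GRW (d=118/9); attach at lengths (55/18, 47/36); label the merged cluster ACGIRW
  updated: d(ACGIRW,J)=35/2, d(ACGIRW,L)=17
iteration 6: select ACGIRW,L (d=17); attach at lengths (35/18, 17/2); label the merged cluster ACGILRW
  updated: d(ACGILRW,J)=128/7
iteration 7: select ACGILRW,J (d=128/7); attach at lengths (9/14, 64/7); label the merged cluster ACGIJLRW
final tree: (((((A:1,C:1):5/2,I:7/2):55/18,((G:3,W:3):9/4,R:21/4):47/36):35/18,L:17/2):9/14,J:64/7)
total length: 11615/252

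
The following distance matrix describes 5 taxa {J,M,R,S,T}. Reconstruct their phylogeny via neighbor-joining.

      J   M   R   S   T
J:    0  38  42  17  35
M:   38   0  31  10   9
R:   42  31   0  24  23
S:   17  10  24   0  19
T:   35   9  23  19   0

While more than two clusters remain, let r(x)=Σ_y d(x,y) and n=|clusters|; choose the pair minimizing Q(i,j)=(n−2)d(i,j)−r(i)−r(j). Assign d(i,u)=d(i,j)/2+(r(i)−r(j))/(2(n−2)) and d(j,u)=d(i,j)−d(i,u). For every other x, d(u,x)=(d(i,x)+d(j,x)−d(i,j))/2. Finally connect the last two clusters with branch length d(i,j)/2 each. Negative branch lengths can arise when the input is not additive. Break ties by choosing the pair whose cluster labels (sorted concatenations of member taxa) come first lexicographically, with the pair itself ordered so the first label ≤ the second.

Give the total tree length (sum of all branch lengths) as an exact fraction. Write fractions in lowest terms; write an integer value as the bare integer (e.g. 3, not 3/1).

223/4

1. join J+S (d=17, Q=-151) ⇒ JS; edges |J|=113/6, |S|=-11/6
  updated: d(JS,M)=31/2, d(JS,R)=49/2, d(JS,T)=37/2
2. join JS+R (d=49/2, Q=-88) ⇒ JRS; edges |JS|=29/4, |R|=69/4
  updated: d(JRS,M)=11, d(JRS,T)=17/2
3. join JRS+M (d=11, Q=-57/2) ⇒ JMRS; edges |JRS|=21/4, |M|=23/4
  updated: d(JMRS,T)=13/4
4. join JMRS+T (d=13/4) ⇒ JMRST; edges |JMRS|=13/8, |T|=13/8
final tree: ((((J:113/6,S:-11/6):29/4,R:69/4):21/4,M:23/4):13/8,T:13/8)
total length: 223/4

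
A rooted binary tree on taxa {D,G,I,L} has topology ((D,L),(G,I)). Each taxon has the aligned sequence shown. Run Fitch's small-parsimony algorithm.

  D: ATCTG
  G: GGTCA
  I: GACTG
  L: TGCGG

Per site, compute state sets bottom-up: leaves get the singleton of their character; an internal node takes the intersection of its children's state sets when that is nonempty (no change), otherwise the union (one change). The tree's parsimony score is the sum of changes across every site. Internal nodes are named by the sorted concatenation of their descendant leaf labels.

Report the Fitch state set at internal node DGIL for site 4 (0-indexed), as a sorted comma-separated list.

site 0, node DL: D={A} ∪ L={T} → {A,T} (+1)
site 0, node GI: G={G} ∩ I={G} → {G} (+0)
site 0, node DGIL: DL={A,T} ∪ GI={G} → {A,G,T} (+1)
site 1, node DL: D={T} ∪ L={G} → {G,T} (+1)
site 1, node GI: G={G} ∪ I={A} → {A,G} (+1)
site 1, node DGIL: DL={G,T} ∩ GI={A,G} → {G} (+0)
site 2, node DL: D={C} ∩ L={C} → {C} (+0)
site 2, node GI: G={T} ∪ I={C} → {C,T} (+1)
site 2, node DGIL: DL={C} ∩ GI={C,T} → {C} (+0)
site 3, node DL: D={T} ∪ L={G} → {G,T} (+1)
site 3, node GI: G={C} ∪ I={T} → {C,T} (+1)
site 3, node DGIL: DL={G,T} ∩ GI={C,T} → {T} (+0)
site 4, node DL: D={G} ∩ L={G} → {G} (+0)
site 4, node GI: G={A} ∪ I={G} → {A,G} (+1)
site 4, node DGIL: DL={G} ∩ GI={A,G} → {G} (+0)
per-site changes: [2, 2, 1, 2, 1]; total = 8

G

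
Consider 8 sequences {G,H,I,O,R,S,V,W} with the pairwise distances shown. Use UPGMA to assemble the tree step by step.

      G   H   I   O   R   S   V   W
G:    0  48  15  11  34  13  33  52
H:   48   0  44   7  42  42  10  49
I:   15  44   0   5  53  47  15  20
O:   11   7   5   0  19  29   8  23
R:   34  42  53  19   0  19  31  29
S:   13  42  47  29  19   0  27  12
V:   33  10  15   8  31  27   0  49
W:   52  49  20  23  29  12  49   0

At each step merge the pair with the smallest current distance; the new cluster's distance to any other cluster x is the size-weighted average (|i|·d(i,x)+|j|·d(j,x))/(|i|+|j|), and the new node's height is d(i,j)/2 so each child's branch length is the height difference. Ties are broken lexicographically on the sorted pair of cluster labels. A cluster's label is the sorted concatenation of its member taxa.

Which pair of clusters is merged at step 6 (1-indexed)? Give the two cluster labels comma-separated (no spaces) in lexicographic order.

step 1: merge (I,O) at d=5; branch lengths I→5/2, O→5/2; new cluster IO
  updated: d(G,IO)=13, d(H,IO)=51/2, d(IO,R)=36, d(IO,S)=38, d(IO,V)=23/2, d(IO,W)=43/2
step 2: merge (H,V) at d=10; branch lengths H→5, V→5; new cluster HV
  updated: d(G,HV)=81/2, d(HV,IO)=37/2, d(HV,R)=73/2, d(HV,S)=69/2, d(HV,W)=49
step 3: merge (S,W) at d=12; branch lengths S→6, W→6; new cluster SW
  updated: d(G,SW)=65/2, d(HV,SW)=167/4, d(IO,SW)=119/4, d(R,SW)=24
step 4: merge (G,IO) at d=13; branch lengths G→13/2, IO→4; new cluster GIO
  updated: d(GIO,HV)=155/6, d(GIO,R)=106/3, d(GIO,SW)=92/3
step 5: merge (R,SW) at d=24; branch lengths R→12, SW→6; new cluster RSW
  updated: d(GIO,RSW)=290/9, d(HV,RSW)=40
step 6: merge (GIO,HV) at d=155/6; branch lengths GIO→77/12, HV→95/12; new cluster GHIOV
  updated: d(GHIOV,RSW)=106/3
step 7: merge (GHIOV,RSW) at d=106/3; branch lengths GHIOV→19/4, RSW→17/3; new cluster GHIORSVW
final tree: (((G:13/2,(I:5/2,O:5/2):4):77/12,(H:5,V:5):95/12):19/4,(R:12,(S:6,W:6):6):17/3)
total length: 321/4

GIO,HV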